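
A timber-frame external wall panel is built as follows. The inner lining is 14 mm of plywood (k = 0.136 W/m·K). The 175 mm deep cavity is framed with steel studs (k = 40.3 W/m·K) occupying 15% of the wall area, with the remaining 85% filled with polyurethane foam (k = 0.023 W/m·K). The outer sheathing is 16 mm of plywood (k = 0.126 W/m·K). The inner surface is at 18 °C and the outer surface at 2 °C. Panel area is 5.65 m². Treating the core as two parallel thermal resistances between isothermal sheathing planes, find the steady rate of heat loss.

Sheathing layers in series; stud and cavity paths in parallel between them.
R_inner = 0.014/(0.136×5.65) = 0.01822 K/W
R_stud  = 0.175/(40.3×0.15×5.65) = 0.005124 K/W
R_cav   = 0.175/(0.023×0.85×5.65) = 1.584 K/W
1/R_core = 1/R_stud + 1/R_cav → R_core = 0.005107 K/W
R_outer = 0.016/(0.126×5.65) = 0.02248 K/W
R_total = 0.0458 K/W
Q = ΔT/R_total = 16/0.0458

Q ≈ 349 W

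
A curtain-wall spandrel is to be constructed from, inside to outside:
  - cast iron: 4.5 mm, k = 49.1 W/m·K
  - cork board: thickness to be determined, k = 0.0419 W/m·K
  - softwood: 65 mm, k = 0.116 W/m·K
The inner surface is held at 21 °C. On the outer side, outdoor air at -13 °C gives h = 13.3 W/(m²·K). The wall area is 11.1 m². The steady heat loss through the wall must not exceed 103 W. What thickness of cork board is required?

L ≈ 127 mm

Thermal resistances in series:
R_cast iron = L/(kA) = 0.0045/(49.1×11.1) = 8.257×10^-6 K/W
R_softwood = L/(kA) = 0.065/(0.116×11.1) = 0.05048 K/W
R_outer film = 1/(h_o·A) = 1/(13.3×11.1) = 0.006774 K/W
Sum of the known resistances R_other = 0.05726 K/W
Required total resistance R_tot = ΔT/Q_allow = 34/103 = 0.3301 K/W
R_cork board = R_tot − R_other = 0.2728 K/W
L = R·k·A = 0.2728×0.0419×11.1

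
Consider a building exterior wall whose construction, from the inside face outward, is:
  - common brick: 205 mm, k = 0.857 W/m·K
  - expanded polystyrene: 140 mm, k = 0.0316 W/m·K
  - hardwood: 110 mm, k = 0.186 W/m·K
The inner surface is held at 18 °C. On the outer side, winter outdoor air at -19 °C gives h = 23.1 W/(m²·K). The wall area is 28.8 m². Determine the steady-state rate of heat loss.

Q ≈ 201 W

Using the resistance-network approach (series):
R_common brick = L/(kA) = 0.205/(0.857×28.8) = 0.008306 K/W
R_expanded polystyrene = L/(kA) = 0.14/(0.0316×28.8) = 0.1538 K/W
R_hardwood = L/(kA) = 0.11/(0.186×28.8) = 0.02053 K/W
R_outer film = 1/(h_o·A) = 1/(23.1×28.8) = 0.001503 K/W
R_total = 0.1842 K/W
Q = ΔT / R_total = 37 / 0.1842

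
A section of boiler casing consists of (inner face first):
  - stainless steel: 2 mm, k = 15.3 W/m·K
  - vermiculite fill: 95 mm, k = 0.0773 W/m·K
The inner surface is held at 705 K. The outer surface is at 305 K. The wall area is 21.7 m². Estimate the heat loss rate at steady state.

Series thermal resistances:
R_stainless steel = L/(kA) = 0.002/(15.3×21.7) = 6.024×10^-6 K/W
R_vermiculite fill = L/(kA) = 0.095/(0.0773×21.7) = 0.05663 K/W
R_total = 0.05664 K/W
Q = ΔT / R_total = 400 / 0.05664

Q ≈ 7060 W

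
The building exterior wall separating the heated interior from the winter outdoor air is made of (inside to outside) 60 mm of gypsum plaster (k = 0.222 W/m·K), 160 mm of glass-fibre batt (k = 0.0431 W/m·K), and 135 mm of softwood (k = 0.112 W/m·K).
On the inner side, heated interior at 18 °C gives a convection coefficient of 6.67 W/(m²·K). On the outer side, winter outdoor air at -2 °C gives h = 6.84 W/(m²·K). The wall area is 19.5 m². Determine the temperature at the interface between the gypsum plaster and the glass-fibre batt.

T ≈ 16.5 °C

Series thermal resistances:
R_inner film = 1/(h_i·A) = 1/(6.67×19.5) = 0.007688 K/W
R_gypsum plaster = L/(kA) = 0.06/(0.222×19.5) = 0.01386 K/W
R_glass-fibre batt = L/(kA) = 0.16/(0.0431×19.5) = 0.1904 K/W
R_softwood = L/(kA) = 0.135/(0.112×19.5) = 0.06181 K/W
R_outer film = 1/(h_o·A) = 1/(6.84×19.5) = 0.007497 K/W
R_total = 0.2812 K/W;  Q = ΔT/R_total = 20/0.2812 = 71.12 W
T_interface = T_inner − Q·ΣR(inner→interface) = 18 − 71.1×0.02155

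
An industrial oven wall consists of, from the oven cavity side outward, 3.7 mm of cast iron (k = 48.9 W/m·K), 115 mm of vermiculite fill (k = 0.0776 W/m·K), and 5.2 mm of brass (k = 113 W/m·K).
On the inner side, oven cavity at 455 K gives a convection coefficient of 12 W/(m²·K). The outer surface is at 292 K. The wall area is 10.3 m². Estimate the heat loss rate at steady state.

Series thermal resistances:
R_inner film = 1/(h_i·A) = 1/(12×10.3) = 0.008091 K/W
R_cast iron = L/(kA) = 0.0037/(48.9×10.3) = 7.346×10^-6 K/W
R_vermiculite fill = L/(kA) = 0.115/(0.0776×10.3) = 0.1439 K/W
R_brass = L/(kA) = 0.0052/(113×10.3) = 4.468×10^-6 K/W
R_total = 0.152 K/W
Q = ΔT / R_total = 163 / 0.152

Q ≈ 1070 W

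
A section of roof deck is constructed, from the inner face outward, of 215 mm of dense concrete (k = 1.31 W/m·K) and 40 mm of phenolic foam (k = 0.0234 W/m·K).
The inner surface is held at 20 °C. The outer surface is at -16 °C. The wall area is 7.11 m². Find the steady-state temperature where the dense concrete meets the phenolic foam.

T ≈ 16.8 °C

Treating each layer as a thermal resistance in series:
R_dense concrete = L/(kA) = 0.215/(1.31×7.11) = 0.02308 K/W
R_phenolic foam = L/(kA) = 0.04/(0.0234×7.11) = 0.2404 K/W
R_total = 0.2635 K/W;  Q = ΔT/R_total = 36/0.2635 = 136.6 W
T_interface = T_inner − Q·ΣR(inner→interface) = 20 − 137×0.02308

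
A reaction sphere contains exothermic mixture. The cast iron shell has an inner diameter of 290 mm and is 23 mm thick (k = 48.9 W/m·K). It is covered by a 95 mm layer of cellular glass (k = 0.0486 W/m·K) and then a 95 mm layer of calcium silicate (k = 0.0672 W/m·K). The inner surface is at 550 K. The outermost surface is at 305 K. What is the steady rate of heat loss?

Q ≈ 51.9 W

Spherical conduction: R = (1/r_in − 1/r_out)/(4πk) per layer; series-sum.
R_cast iron shell = (1/0.145 − 1/0.168)/(4π×48.9) = 0.001536 K/W
R_cellular glass = (1/0.168 − 1/0.263)/(4π×0.0486) = 3.521 K/W
R_calcium silicate = (1/0.263 − 1/0.358)/(4π×0.0672) = 1.195 K/W
R_total = 4.717 K/W
Q = ΔT/R_total = 245/4.717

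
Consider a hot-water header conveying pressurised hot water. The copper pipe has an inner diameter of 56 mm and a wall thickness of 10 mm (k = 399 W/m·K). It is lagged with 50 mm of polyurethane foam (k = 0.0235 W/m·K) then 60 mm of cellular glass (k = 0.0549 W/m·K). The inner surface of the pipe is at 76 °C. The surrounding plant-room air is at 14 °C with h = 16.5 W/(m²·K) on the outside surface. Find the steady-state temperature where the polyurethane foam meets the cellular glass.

Radial resistances (cylindrical: R_cond = ln(r_o/r_i)/(2πkL), R_conv = 1/(h·2πrL)):
R_copper pipe wall = ln(38/28)/(2π×399×1) = 1.218×10^-4 K/W
R_polyurethane foam = ln(88/38)/(2π×0.0235×1) = 5.687 K/W
R_cellular glass = ln(148/88)/(2π×0.0549×1) = 1.507 K/W
R_outer film = 1/(h_o·2πr_oL) = 1/(16.5×2π×0.148×1) = 0.06517 K/W
R_total = 7.26 K/W
Q = ΔT/R_total = 62/7.26
Q = 8.54 W/m
T_interface = T_inner − Q·ΣR(inner→interface) = 76 − 8.54×5.687

T ≈ 27.4 °C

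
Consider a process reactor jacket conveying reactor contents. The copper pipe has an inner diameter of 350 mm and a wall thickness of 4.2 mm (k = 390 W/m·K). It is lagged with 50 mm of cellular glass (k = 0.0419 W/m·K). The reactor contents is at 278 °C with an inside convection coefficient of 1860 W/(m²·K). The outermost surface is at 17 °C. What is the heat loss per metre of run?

q′ ≈ 279 W/m

Treating each annulus and film as a series resistance:
R_inner film = 1/(h_i·2πr₁L) = 1/(1860×2π×0.175×1) = 4.89×10^-4 K/W
R_copper pipe wall = ln(179.2/175)/(2π×390×1) = 9.678×10^-6 K/W
R_cellular glass = ln(229.2/179.2)/(2π×0.0419×1) = 0.9348 K/W
R_total = 0.9353 K/W
Q = ΔT/R_total = 261/0.9353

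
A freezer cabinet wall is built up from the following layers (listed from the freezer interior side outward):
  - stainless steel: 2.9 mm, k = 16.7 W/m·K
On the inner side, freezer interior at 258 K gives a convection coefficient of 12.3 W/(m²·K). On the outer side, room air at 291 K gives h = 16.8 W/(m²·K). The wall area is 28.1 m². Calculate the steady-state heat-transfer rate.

Treating each layer as a thermal resistance in series:
R_inner film = 1/(h_i·A) = 1/(12.3×28.1) = 0.002893 K/W
R_stainless steel = L/(kA) = 0.0029/(16.7×28.1) = 6.18×10^-6 K/W
R_outer film = 1/(h_o·A) = 1/(16.8×28.1) = 0.002118 K/W
R_total = 0.005018 K/W
Q = ΔT / R_total = 33 / 0.005018

Q ≈ 6580 W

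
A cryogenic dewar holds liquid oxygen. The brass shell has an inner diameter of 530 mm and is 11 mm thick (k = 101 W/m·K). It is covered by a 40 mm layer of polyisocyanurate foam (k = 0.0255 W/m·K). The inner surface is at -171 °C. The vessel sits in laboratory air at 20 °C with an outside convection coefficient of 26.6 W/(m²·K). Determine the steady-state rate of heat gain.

Spherical conduction: R = (1/r_in − 1/r_out)/(4πk) per layer; series-sum.
R_brass shell = (1/0.265 − 1/0.276)/(4π×101) = 1.185×10^-4 K/W
R_polyisocyanurate foam = (1/0.276 − 1/0.316)/(4π×0.0255) = 1.431 K/W
R_outer film = 1/(h·4πr_o²) = 1/(26.6×4π×0.316²) = 0.02996 K/W
R_total = 1.461 K/W
Q = ΔT/R_total = 191/1.461

Q ≈ 131 W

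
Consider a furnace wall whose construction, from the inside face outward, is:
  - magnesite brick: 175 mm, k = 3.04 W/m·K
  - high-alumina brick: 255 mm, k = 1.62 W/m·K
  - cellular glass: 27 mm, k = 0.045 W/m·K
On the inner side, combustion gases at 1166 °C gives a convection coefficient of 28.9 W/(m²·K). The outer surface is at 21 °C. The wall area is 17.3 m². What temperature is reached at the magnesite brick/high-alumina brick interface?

T ≈ 1040 °C

Using the resistance-network approach (series):
R_inner film = 1/(h_i·A) = 1/(28.9×17.3) = 0.002 K/W
R_magnesite brick = L/(kA) = 0.175/(3.04×17.3) = 0.003328 K/W
R_high-alumina brick = L/(kA) = 0.255/(1.62×17.3) = 0.009099 K/W
R_cellular glass = L/(kA) = 0.027/(0.045×17.3) = 0.03468 K/W
R_total = 0.04911 K/W;  Q = ΔT/R_total = 1145/0.04911 = 23320 W
T_interface = T_inner − Q·ΣR(inner→interface) = 1166 − 23300×0.005328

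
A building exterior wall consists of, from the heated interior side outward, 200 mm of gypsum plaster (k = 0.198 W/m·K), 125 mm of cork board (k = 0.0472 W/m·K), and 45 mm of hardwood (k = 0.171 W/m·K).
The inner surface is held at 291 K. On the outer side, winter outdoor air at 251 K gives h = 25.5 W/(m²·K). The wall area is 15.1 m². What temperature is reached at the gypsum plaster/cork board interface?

Model the wall as resistances in series:
R_gypsum plaster = L/(kA) = 0.2/(0.198×15.1) = 0.06689 K/W
R_cork board = L/(kA) = 0.125/(0.0472×15.1) = 0.1754 K/W
R_hardwood = L/(kA) = 0.045/(0.171×15.1) = 0.01743 K/W
R_outer film = 1/(h_o·A) = 1/(25.5×15.1) = 0.002597 K/W
R_total = 0.2623 K/W;  Q = ΔT/R_total = 40/0.2623 = 152.5 W
T_interface = T_inner − Q·ΣR(inner→interface) = 291 − 152×0.06689

T ≈ 281 K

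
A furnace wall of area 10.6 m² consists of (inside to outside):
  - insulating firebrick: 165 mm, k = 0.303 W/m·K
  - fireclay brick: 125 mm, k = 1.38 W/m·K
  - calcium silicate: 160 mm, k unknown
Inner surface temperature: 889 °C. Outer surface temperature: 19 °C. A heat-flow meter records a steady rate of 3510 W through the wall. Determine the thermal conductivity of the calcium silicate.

k ≈ 0.0803 W/(m·K)

Treating each layer as a thermal resistance in series:
R_insulating firebrick = L/(kA) = 0.165/(0.303×10.6) = 0.05137 K/W
R_fireclay brick = L/(kA) = 0.125/(1.38×10.6) = 0.008545 K/W
Sum of known resistances R_other = 0.05992 K/W
Total R = ΔT/Q = 870/3510 = 0.2479 K/W
R_calcium silicate = R_total − R_other = 0.1879 K/W
k = L/(R·A) = 0.16/(0.1879×10.6)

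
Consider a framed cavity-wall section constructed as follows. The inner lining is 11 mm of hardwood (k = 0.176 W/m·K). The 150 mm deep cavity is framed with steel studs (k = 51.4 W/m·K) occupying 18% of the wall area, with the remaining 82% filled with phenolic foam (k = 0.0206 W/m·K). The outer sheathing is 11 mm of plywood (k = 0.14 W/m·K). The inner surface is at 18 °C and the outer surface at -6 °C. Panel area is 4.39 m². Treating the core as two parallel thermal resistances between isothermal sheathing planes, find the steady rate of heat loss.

Sheathing layers in series; stud and cavity paths in parallel between them.
R_inner = 0.011/(0.176×4.39) = 0.01424 K/W
R_stud  = 0.15/(51.4×0.18×4.39) = 0.003693 K/W
R_cav   = 0.15/(0.0206×0.82×4.39) = 2.023 K/W
1/R_core = 1/R_stud + 1/R_cav → R_core = 0.003686 K/W
R_outer = 0.011/(0.14×4.39) = 0.0179 K/W
R_total = 0.03582 K/W
Q = ΔT/R_total = 24/0.03582

Q ≈ 670 W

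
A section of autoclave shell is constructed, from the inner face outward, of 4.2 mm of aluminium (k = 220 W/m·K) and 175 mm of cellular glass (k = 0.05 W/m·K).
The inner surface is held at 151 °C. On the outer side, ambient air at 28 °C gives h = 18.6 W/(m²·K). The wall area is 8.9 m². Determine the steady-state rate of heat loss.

Q ≈ 308 W

Series thermal resistances:
R_aluminium = L/(kA) = 0.0042/(220×8.9) = 2.145×10^-6 K/W
R_cellular glass = L/(kA) = 0.175/(0.05×8.9) = 0.3933 K/W
R_outer film = 1/(h_o·A) = 1/(18.6×8.9) = 0.006041 K/W
R_total = 0.3993 K/W
Q = ΔT / R_total = 123 / 0.3993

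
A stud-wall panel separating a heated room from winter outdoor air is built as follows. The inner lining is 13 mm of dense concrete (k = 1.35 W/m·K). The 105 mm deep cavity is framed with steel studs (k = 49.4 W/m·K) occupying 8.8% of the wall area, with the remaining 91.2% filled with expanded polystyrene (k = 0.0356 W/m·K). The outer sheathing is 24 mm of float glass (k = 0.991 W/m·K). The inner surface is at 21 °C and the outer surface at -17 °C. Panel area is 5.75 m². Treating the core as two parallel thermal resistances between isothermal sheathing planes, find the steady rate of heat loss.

Q ≈ 3780 W

Sheathing layers in series; stud and cavity paths in parallel between them.
R_inner = 0.013/(1.35×5.75) = 0.001675 K/W
R_stud  = 0.105/(49.4×0.088×5.75) = 0.004201 K/W
R_cav   = 0.105/(0.0356×0.912×5.75) = 0.5624 K/W
1/R_core = 1/R_stud + 1/R_cav → R_core = 0.004169 K/W
R_outer = 0.024/(0.991×5.75) = 0.004212 K/W
R_total = 0.01006 K/W
Q = ΔT/R_total = 38/0.01006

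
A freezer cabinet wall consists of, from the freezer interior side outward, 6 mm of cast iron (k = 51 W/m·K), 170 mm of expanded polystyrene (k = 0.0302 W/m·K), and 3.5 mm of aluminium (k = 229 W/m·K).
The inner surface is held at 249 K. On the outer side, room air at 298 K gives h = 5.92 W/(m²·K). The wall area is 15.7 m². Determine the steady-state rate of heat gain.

Q ≈ 133 W

Series thermal resistances:
R_cast iron = L/(kA) = 0.006/(51×15.7) = 7.493×10^-6 K/W
R_expanded polystyrene = L/(kA) = 0.17/(0.0302×15.7) = 0.3585 K/W
R_aluminium = L/(kA) = 0.0035/(229×15.7) = 9.735×10^-7 K/W
R_outer film = 1/(h_o·A) = 1/(5.92×15.7) = 0.01076 K/W
R_total = 0.3693 K/W
Q = ΔT / R_total = 49 / 0.3693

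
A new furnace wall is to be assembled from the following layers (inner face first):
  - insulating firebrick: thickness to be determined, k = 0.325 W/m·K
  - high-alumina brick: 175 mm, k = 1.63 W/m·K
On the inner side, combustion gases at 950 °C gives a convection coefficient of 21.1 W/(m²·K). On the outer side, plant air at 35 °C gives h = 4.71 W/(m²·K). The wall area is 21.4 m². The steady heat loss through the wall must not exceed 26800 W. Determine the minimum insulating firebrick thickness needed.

L ≈ 118 mm

Using the resistance-network approach (series):
R_inner film = 1/(h_i·A) = 1/(21.1×21.4) = 0.002215 K/W
R_high-alumina brick = L/(kA) = 0.175/(1.63×21.4) = 0.005017 K/W
R_outer film = 1/(h_o·A) = 1/(4.71×21.4) = 0.009921 K/W
Sum of the known resistances R_other = 0.01715 K/W
Required total resistance R_tot = ΔT/Q_allow = 915/26800 = 0.03414 K/W
R_insulating firebrick = R_tot − R_other = 0.01699 K/W
L = R·k·A = 0.01699×0.325×21.4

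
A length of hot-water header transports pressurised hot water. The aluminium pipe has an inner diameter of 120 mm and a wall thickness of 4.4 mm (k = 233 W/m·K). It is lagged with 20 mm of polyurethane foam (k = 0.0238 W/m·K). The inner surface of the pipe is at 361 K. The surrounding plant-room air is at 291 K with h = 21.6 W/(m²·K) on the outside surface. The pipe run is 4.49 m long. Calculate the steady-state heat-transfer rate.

Cylindrical conduction, so R = ln(r₂/r₁)/(2πkL) per layer, in series:
R_aluminium pipe wall = ln(64.4/60)/(2π×233×4.49) = 1.077×10^-5 K/W
R_polyurethane foam = ln(84.4/64.4)/(2π×0.0238×4.49) = 0.4028 K/W
R_outer film = 1/(h_o·2πr_oL) = 1/(21.6×2π×0.0844×4.49) = 0.01944 K/W
R_total = 0.4223 K/W
Q = ΔT/R_total = 70/0.4223

Q ≈ 166 W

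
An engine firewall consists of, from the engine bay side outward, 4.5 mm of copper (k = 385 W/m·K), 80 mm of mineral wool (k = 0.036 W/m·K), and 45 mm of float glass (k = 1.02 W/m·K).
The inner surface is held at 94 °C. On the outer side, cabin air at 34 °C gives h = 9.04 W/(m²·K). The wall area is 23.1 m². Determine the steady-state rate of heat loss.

Model the wall as resistances in series:
R_copper = L/(kA) = 0.0045/(385×23.1) = 5.06×10^-7 K/W
R_mineral wool = L/(kA) = 0.08/(0.036×23.1) = 0.0962 K/W
R_float glass = L/(kA) = 0.045/(1.02×23.1) = 0.00191 K/W
R_outer film = 1/(h_o·A) = 1/(9.04×23.1) = 0.004789 K/W
R_total = 0.1029 K/W
Q = ΔT / R_total = 60 / 0.1029

Q ≈ 583 W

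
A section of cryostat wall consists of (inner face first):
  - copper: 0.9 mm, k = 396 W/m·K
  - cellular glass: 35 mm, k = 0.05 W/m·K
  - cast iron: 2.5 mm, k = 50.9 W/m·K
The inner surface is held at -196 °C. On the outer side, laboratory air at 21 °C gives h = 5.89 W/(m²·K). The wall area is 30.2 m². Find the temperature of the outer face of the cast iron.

T ≈ -21.4 °C

Treating each layer as a thermal resistance in series:
R_copper = L/(kA) = 0.0009/(396×30.2) = 7.526×10^-8 K/W
R_cellular glass = L/(kA) = 0.035/(0.05×30.2) = 0.02318 K/W
R_cast iron = L/(kA) = 0.0025/(50.9×30.2) = 1.626×10^-6 K/W
R_outer film = 1/(h_o·A) = 1/(5.89×30.2) = 0.005622 K/W
R_total = 0.0288 K/W;  Q = ΔT/R_total = 217/0.0288 = 7534 W
T_interface = T_inner + Q·ΣR(inner→interface) = -196 + 7530×0.02318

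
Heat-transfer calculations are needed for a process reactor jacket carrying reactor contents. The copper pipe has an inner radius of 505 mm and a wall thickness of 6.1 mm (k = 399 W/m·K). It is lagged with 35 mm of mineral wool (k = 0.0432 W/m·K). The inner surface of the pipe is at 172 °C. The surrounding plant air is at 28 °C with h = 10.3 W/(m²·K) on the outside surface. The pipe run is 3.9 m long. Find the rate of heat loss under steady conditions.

Q ≈ 2060 W

Treating each annulus and film as a series resistance:
R_copper pipe wall = ln(511.1/505)/(2π×399×3.9) = 1.228×10^-6 K/W
R_mineral wool = ln(546.1/511.1)/(2π×0.0432×3.9) = 0.06257 K/W
R_outer film = 1/(h_o·2πr_oL) = 1/(10.3×2π×0.5461×3.9) = 0.007255 K/W
R_total = 0.06983 K/W
Q = ΔT/R_total = 144/0.06983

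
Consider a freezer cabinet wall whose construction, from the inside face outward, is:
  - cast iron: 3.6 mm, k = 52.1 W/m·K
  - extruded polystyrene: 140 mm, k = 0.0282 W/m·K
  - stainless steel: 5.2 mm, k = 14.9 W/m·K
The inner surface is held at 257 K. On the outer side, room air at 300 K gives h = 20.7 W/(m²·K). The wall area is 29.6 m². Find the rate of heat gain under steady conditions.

Q ≈ 254 W

Model the wall as resistances in series:
R_cast iron = L/(kA) = 0.0036/(52.1×29.6) = 2.334×10^-6 K/W
R_extruded polystyrene = L/(kA) = 0.14/(0.0282×29.6) = 0.1677 K/W
R_stainless steel = L/(kA) = 0.0052/(14.9×29.6) = 1.179×10^-5 K/W
R_outer film = 1/(h_o·A) = 1/(20.7×29.6) = 0.001632 K/W
R_total = 0.1694 K/W
Q = ΔT / R_total = 43 / 0.1694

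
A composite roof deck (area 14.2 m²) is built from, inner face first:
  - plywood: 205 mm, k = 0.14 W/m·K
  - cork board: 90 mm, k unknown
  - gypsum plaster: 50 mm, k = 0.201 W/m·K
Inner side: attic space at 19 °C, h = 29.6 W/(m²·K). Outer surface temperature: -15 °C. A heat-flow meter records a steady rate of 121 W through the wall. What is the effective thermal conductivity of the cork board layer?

Treating each layer as a thermal resistance in series:
R_inner film = 1/(h_i·A) = 1/(29.6×14.2) = 0.002379 K/W
R_plywood = L/(kA) = 0.205/(0.14×14.2) = 0.1031 K/W
R_gypsum plaster = L/(kA) = 0.05/(0.201×14.2) = 0.01752 K/W
Sum of known resistances R_other = 0.123 K/W
Total R = ΔT/Q = 34/121 = 0.281 K/W
R_cork board = R_total − R_other = 0.158 K/W
k = L/(R·A) = 0.09/(0.158×14.2)

k ≈ 0.0401 W/(m·K)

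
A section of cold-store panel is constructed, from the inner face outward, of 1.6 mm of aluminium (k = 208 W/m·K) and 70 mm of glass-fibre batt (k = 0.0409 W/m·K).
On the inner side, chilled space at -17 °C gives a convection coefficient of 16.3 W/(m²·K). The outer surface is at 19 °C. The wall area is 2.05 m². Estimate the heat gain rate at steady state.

Treating each layer as a thermal resistance in series:
R_inner film = 1/(h_i·A) = 1/(16.3×2.05) = 0.02993 K/W
R_aluminium = L/(kA) = 0.0016/(208×2.05) = 3.752×10^-6 K/W
R_glass-fibre batt = L/(kA) = 0.07/(0.0409×2.05) = 0.8349 K/W
R_total = 0.8648 K/W
Q = ΔT / R_total = 36 / 0.8648

Q ≈ 41.6 W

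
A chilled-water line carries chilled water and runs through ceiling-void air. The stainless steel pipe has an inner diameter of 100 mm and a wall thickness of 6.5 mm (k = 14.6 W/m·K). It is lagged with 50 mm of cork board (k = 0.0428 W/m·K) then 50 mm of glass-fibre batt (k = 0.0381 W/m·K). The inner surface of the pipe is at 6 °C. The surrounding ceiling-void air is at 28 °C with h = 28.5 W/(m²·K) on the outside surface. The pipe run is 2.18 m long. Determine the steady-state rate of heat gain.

Q ≈ 12 W

Cylindrical conduction, so R = ln(r₂/r₁)/(2πkL) per layer, in series:
R_stainless steel pipe wall = ln(56.5/50)/(2π×14.6×2.18) = 6.111×10^-4 K/W
R_cork board = ln(106.5/56.5)/(2π×0.0428×2.18) = 1.081 K/W
R_glass-fibre batt = ln(156.5/106.5)/(2π×0.0381×2.18) = 0.7376 K/W
R_outer film = 1/(h_o·2πr_oL) = 1/(28.5×2π×0.1565×2.18) = 0.01637 K/W
R_total = 1.836 K/W
Q = ΔT/R_total = 22/1.836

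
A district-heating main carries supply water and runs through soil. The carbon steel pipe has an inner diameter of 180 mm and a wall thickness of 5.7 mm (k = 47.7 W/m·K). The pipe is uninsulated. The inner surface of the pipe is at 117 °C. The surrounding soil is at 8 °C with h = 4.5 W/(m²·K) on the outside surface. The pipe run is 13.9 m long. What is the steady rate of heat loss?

Cylindrical conduction, so R = ln(r₂/r₁)/(2πkL) per layer, in series:
R_carbon steel pipe wall = ln(95.7/90)/(2π×47.7×13.9) = 1.474×10^-5 K/W
R_outer film = 1/(h_o·2πr_oL) = 1/(4.5×2π×0.0957×13.9) = 0.02659 K/W
R_total = 0.0266 K/W
Q = ΔT/R_total = 109/0.0266

Q ≈ 4100 W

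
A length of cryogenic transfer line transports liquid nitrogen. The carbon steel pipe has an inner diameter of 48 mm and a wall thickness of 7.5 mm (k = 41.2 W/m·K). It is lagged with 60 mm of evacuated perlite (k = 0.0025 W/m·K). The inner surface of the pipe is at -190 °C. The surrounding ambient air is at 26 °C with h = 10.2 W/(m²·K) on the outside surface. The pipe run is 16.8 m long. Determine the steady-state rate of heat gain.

Q ≈ 53.3 W

Per-layer cylindrical resistances, series-summed:
R_carbon steel pipe wall = ln(31.5/24)/(2π×41.2×16.8) = 6.253×10^-5 K/W
R_evacuated perlite = ln(91.5/31.5)/(2π×0.0025×16.8) = 4.041 K/W
R_outer film = 1/(h_o·2πr_oL) = 1/(10.2×2π×0.0915×16.8) = 0.01015 K/W
R_total = 4.051 K/W
Q = ΔT/R_total = 216/4.051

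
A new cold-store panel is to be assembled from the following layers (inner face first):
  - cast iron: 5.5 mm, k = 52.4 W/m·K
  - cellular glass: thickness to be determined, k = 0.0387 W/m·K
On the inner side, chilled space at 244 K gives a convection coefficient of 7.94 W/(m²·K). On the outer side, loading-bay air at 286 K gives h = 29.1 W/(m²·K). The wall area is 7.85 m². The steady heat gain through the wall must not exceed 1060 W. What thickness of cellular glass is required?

Model the wall as resistances in series:
R_inner film = 1/(h_i·A) = 1/(7.94×7.85) = 0.01604 K/W
R_cast iron = L/(kA) = 0.0055/(52.4×7.85) = 1.337×10^-5 K/W
R_outer film = 1/(h_o·A) = 1/(29.1×7.85) = 0.004378 K/W
Sum of the known resistances R_other = 0.02043 K/W
Required total resistance R_tot = ΔT/Q_allow = 42/1060 = 0.03962 K/W
R_cellular glass = R_tot − R_other = 0.01919 K/W
L = R·k·A = 0.01919×0.0387×7.85

L ≈ 5.83 mm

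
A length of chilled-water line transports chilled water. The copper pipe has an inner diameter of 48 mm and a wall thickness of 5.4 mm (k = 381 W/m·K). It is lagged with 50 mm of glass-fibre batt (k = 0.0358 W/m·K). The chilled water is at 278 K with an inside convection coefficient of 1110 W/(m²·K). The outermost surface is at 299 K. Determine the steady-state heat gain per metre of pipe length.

Per-layer cylindrical resistances, series-summed:
R_inner film = 1/(h_i·2πr₁L) = 1/(1110×2π×0.024×1) = 0.005974 K/W
R_copper pipe wall = ln(29.4/24)/(2π×381×1) = 8.477×10^-5 K/W
R_glass-fibre batt = ln(79.4/29.4)/(2π×0.0358×1) = 4.417 K/W
R_total = 4.423 K/W
Q = ΔT/R_total = 21/4.423

q′ ≈ 4.75 W/m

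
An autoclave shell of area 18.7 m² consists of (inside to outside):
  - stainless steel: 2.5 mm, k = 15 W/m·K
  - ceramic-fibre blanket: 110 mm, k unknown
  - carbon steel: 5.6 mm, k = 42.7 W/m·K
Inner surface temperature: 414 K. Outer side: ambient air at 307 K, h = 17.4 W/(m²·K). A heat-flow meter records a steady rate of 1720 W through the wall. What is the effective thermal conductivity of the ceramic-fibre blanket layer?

Series thermal resistances:
R_stainless steel = L/(kA) = 0.0025/(15×18.7) = 8.913×10^-6 K/W
R_carbon steel = L/(kA) = 0.0056/(42.7×18.7) = 7.013×10^-6 K/W
R_outer film = 1/(h_o·A) = 1/(17.4×18.7) = 0.003073 K/W
Sum of known resistances R_other = 0.003089 K/W
Total R = ΔT/Q = 107/1720 = 0.06221 K/W
R_ceramic-fibre blanket = R_total − R_other = 0.05912 K/W
k = L/(R·A) = 0.11/(0.05912×18.7)

k ≈ 0.0995 W/(m·K)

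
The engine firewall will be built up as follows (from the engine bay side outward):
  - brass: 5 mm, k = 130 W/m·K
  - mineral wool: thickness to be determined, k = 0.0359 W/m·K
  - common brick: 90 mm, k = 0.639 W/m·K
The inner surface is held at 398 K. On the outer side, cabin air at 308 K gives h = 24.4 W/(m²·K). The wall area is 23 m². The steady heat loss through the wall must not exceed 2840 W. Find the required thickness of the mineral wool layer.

Treating each layer as a thermal resistance in series:
R_brass = L/(kA) = 0.005/(130×23) = 1.672×10^-6 K/W
R_common brick = L/(kA) = 0.09/(0.639×23) = 0.006124 K/W
R_outer film = 1/(h_o·A) = 1/(24.4×23) = 0.001782 K/W
Sum of the known resistances R_other = 0.007907 K/W
Required total resistance R_tot = ΔT/Q_allow = 90/2840 = 0.03169 K/W
R_mineral wool = R_tot − R_other = 0.02378 K/W
L = R·k·A = 0.02378×0.0359×23

L ≈ 19.6 mm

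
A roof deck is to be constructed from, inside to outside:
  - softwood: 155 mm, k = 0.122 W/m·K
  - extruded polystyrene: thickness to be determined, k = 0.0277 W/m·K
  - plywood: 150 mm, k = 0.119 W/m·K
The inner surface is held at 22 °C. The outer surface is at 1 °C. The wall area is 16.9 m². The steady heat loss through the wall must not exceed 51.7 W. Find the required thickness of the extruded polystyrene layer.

Model the wall as resistances in series:
R_softwood = L/(kA) = 0.155/(0.122×16.9) = 0.07518 K/W
R_plywood = L/(kA) = 0.15/(0.119×16.9) = 0.07459 K/W
Sum of the known resistances R_other = 0.1498 K/W
Required total resistance R_tot = ΔT/Q_allow = 21/51.7 = 0.4062 K/W
R_extruded polystyrene = R_tot − R_other = 0.2564 K/W
L = R·k·A = 0.2564×0.0277×16.9

L ≈ 120 mm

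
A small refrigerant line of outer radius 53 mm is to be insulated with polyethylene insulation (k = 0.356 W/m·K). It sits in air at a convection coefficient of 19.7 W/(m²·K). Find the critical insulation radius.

For a cylinder r_cr = k/h = 0.356/19.7
r_cr = 18.1 mm; since the bare radius (53 mm) is above r_cr, any added insulation will reduce heat loss.

r_cr ≈ 18.1 mm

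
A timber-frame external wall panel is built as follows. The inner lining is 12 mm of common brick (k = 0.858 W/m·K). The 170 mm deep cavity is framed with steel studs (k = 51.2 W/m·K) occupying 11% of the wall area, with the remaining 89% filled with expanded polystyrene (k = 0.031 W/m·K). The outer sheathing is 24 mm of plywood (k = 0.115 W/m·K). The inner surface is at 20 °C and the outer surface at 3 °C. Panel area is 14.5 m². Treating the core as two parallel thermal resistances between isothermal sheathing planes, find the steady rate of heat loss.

Sheathing layers in series; stud and cavity paths in parallel between them.
R_inner = 0.012/(0.858×14.5) = 9.646×10^-4 K/W
R_stud  = 0.17/(51.2×0.11×14.5) = 0.002082 K/W
R_cav   = 0.17/(0.031×0.89×14.5) = 0.4249 K/W
1/R_core = 1/R_stud + 1/R_cav → R_core = 0.002072 K/W
R_outer = 0.024/(0.115×14.5) = 0.01439 K/W
R_total = 0.01743 K/W
Q = ΔT/R_total = 17/0.01743

Q ≈ 975 W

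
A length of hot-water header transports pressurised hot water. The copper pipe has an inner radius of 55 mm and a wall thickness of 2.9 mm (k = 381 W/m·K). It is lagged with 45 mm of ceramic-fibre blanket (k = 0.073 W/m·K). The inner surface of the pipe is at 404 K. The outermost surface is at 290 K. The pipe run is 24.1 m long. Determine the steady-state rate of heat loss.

Treating each annulus and film as a series resistance:
R_copper pipe wall = ln(57.9/55)/(2π×381×24.1) = 8.907×10^-7 K/W
R_ceramic-fibre blanket = ln(102.9/57.9)/(2π×0.073×24.1) = 0.05202 K/W
R_total = 0.05202 K/W
Q = ΔT/R_total = 114/0.05202

Q ≈ 2190 W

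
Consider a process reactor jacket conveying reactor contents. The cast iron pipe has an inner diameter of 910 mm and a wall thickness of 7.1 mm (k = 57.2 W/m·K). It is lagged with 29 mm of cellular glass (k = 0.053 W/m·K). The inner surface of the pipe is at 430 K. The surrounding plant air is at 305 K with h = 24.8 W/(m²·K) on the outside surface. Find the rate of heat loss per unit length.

Cylindrical conduction, so R = ln(r₂/r₁)/(2πkL) per layer, in series:
R_cast iron pipe wall = ln(462.1/455)/(2π×57.2×1) = 4.308×10^-5 K/W
R_cellular glass = ln(491.1/462.1)/(2π×0.053×1) = 0.1828 K/W
R_outer film = 1/(h_o·2πr_oL) = 1/(24.8×2π×0.4911×1) = 0.01307 K/W
R_total = 0.1959 K/W
Q = ΔT/R_total = 125/0.1959

q′ ≈ 638 W/m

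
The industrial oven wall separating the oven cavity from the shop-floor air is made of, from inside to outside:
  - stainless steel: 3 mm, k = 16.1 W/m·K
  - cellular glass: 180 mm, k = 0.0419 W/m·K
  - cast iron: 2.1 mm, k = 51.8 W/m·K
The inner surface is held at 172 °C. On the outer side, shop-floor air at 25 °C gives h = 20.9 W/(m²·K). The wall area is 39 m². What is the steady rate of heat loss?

Q ≈ 1320 W

Treating each layer as a thermal resistance in series:
R_stainless steel = L/(kA) = 0.003/(16.1×39) = 4.778×10^-6 K/W
R_cellular glass = L/(kA) = 0.18/(0.0419×39) = 0.1102 K/W
R_cast iron = L/(kA) = 0.0021/(51.8×39) = 1.04×10^-6 K/W
R_outer film = 1/(h_o·A) = 1/(20.9×39) = 0.001227 K/W
R_total = 0.1114 K/W
Q = ΔT / R_total = 147 / 0.1114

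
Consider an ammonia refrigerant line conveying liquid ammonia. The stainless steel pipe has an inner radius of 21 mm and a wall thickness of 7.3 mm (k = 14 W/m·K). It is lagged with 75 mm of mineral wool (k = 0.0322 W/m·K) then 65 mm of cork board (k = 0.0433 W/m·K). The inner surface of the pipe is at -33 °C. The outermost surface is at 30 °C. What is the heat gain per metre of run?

q′ ≈ 7.69 W/m

Radial resistances (cylindrical: R_cond = ln(r_o/r_i)/(2πkL), R_conv = 1/(h·2πrL)):
R_stainless steel pipe wall = ln(28.3/21)/(2π×14×1) = 0.003392 K/W
R_mineral wool = ln(103.3/28.3)/(2π×0.0322×1) = 6.4 K/W
R_cork board = ln(168.3/103.3)/(2π×0.0433×1) = 1.794 K/W
R_total = 8.197 K/W
Q = ΔT/R_total = 63/8.197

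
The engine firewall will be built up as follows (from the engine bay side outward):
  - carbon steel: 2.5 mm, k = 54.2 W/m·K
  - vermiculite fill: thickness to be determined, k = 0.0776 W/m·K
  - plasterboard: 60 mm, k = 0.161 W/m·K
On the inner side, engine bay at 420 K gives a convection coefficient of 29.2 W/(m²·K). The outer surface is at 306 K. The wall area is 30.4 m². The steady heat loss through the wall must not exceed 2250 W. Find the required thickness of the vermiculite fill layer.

L ≈ 87.9 mm

Thermal resistances in series:
R_inner film = 1/(h_i·A) = 1/(29.2×30.4) = 0.001127 K/W
R_carbon steel = L/(kA) = 0.0025/(54.2×30.4) = 1.517×10^-6 K/W
R_plasterboard = L/(kA) = 0.06/(0.161×30.4) = 0.01226 K/W
Sum of the known resistances R_other = 0.01339 K/W
Required total resistance R_tot = ΔT/Q_allow = 114/2250 = 0.05067 K/W
R_vermiculite fill = R_tot − R_other = 0.03728 K/W
L = R·k·A = 0.03728×0.0776×30.4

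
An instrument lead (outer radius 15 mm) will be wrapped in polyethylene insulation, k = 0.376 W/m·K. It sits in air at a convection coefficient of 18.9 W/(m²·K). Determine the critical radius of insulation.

For a cylinder r_cr = k/h = 0.376/18.9
r_cr = 19.9 mm; since the bare radius (15 mm) is below r_cr, adding a thin layer of insulation will *increase* heat loss.

r_cr ≈ 19.9 mm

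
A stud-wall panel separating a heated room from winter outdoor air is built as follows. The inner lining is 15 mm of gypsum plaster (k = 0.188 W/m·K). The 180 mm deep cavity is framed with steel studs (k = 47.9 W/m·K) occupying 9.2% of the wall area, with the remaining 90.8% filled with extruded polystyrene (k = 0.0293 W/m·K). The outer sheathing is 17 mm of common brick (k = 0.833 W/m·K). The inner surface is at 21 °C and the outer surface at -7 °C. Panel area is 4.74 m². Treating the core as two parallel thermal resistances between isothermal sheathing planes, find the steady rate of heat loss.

Q ≈ 943 W

Sheathing layers in series; stud and cavity paths in parallel between them.
R_inner = 0.015/(0.188×4.74) = 0.01683 K/W
R_stud  = 0.18/(47.9×0.092×4.74) = 0.008617 K/W
R_cav   = 0.18/(0.0293×0.908×4.74) = 1.427 K/W
1/R_core = 1/R_stud + 1/R_cav → R_core = 0.008566 K/W
R_outer = 0.017/(0.833×4.74) = 0.004306 K/W
R_total = 0.0297 K/W
Q = ΔT/R_total = 28/0.0297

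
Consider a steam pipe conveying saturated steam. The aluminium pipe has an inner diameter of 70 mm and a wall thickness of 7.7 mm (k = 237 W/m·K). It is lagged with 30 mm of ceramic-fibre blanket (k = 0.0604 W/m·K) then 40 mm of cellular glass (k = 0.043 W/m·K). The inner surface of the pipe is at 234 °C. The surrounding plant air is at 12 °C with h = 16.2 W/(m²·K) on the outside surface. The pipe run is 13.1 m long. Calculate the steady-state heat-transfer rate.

Radial resistances (cylindrical: R_cond = ln(r_o/r_i)/(2πkL), R_conv = 1/(h·2πrL)):
R_aluminium pipe wall = ln(42.7/35)/(2π×237×13.1) = 1.019×10^-5 K/W
R_ceramic-fibre blanket = ln(72.7/42.7)/(2π×0.0604×13.1) = 0.107 K/W
R_cellular glass = ln(112.7/72.7)/(2π×0.043×13.1) = 0.1239 K/W
R_outer film = 1/(h_o·2πr_oL) = 1/(16.2×2π×0.1127×13.1) = 0.006654 K/W
R_total = 0.2376 K/W
Q = ΔT/R_total = 222/0.2376

Q ≈ 934 W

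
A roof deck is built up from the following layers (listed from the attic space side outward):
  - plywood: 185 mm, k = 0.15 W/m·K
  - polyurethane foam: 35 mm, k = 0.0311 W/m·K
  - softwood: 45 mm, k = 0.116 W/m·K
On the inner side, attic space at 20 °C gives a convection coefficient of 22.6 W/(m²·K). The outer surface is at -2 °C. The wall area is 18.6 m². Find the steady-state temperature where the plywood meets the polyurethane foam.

T ≈ 9.93 °C

Treating each layer as a thermal resistance in series:
R_inner film = 1/(h_i·A) = 1/(22.6×18.6) = 0.002379 K/W
R_plywood = L/(kA) = 0.185/(0.15×18.6) = 0.06631 K/W
R_polyurethane foam = L/(kA) = 0.035/(0.0311×18.6) = 0.06051 K/W
R_softwood = L/(kA) = 0.045/(0.116×18.6) = 0.02086 K/W
R_total = 0.15 K/W;  Q = ΔT/R_total = 22/0.15 = 146.6 W
T_interface = T_inner − Q·ΣR(inner→interface) = 20 − 147×0.06869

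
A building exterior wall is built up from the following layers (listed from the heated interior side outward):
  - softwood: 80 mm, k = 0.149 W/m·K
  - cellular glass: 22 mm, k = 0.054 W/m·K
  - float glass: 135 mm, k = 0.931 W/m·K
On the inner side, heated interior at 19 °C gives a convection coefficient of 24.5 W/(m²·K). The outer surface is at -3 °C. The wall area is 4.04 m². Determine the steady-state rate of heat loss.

Using the resistance-network approach (series):
R_inner film = 1/(h_i·A) = 1/(24.5×4.04) = 0.0101 K/W
R_softwood = L/(kA) = 0.08/(0.149×4.04) = 0.1329 K/W
R_cellular glass = L/(kA) = 0.022/(0.054×4.04) = 0.1008 K/W
R_float glass = L/(kA) = 0.135/(0.931×4.04) = 0.03589 K/W
R_total = 0.2797 K/W
Q = ΔT / R_total = 22 / 0.2797

Q ≈ 78.6 W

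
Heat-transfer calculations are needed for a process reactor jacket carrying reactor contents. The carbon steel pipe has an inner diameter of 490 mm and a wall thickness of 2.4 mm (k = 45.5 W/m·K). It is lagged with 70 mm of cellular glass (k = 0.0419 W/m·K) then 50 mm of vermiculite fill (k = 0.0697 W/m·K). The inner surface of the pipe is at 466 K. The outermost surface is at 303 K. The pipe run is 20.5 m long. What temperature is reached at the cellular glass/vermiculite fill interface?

Treating each annulus and film as a series resistance:
R_carbon steel pipe wall = ln(247.4/245)/(2π×45.5×20.5) = 1.663×10^-6 K/W
R_cellular glass = ln(317.4/247.4)/(2π×0.0419×20.5) = 0.04617 K/W
R_vermiculite fill = ln(367.4/317.4)/(2π×0.0697×20.5) = 0.01629 K/W
R_total = 0.06246 K/W
Q = ΔT/R_total = 163/0.06246
Q = 2610 W
T_interface = T_inner − Q·ΣR(inner→interface) = 466 − 2610×0.04617

T ≈ 346 K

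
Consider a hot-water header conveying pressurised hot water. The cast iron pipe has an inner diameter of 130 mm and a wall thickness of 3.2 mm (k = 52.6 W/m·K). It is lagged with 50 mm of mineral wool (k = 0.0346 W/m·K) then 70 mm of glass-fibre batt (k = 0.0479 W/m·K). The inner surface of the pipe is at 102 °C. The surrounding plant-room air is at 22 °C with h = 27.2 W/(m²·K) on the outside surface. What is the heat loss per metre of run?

Cylindrical conduction, so R = ln(r₂/r₁)/(2πkL) per layer, in series:
R_cast iron pipe wall = ln(68.2/65)/(2π×52.6×1) = 1.454×10^-4 K/W
R_mineral wool = ln(118.2/68.2)/(2π×0.0346×1) = 2.53 K/W
R_glass-fibre batt = ln(188.2/118.2)/(2π×0.0479×1) = 1.545 K/W
R_outer film = 1/(h_o·2πr_oL) = 1/(27.2×2π×0.1882×1) = 0.03109 K/W
R_total = 4.106 K/W
Q = ΔT/R_total = 80/4.106

q′ ≈ 19.5 W/m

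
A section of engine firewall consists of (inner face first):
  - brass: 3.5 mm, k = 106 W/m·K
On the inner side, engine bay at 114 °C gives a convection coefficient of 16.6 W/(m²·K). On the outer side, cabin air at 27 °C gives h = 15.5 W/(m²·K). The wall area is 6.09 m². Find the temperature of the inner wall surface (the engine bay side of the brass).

Thermal resistances in series:
R_inner film = 1/(h_i·A) = 1/(16.6×6.09) = 0.009892 K/W
R_brass = L/(kA) = 0.0035/(106×6.09) = 5.422×10^-6 K/W
R_outer film = 1/(h_o·A) = 1/(15.5×6.09) = 0.01059 K/W
R_total = 0.02049 K/W;  Q = ΔT/R_total = 87/0.02049 = 4246 W
T_interface = T_inner − Q·ΣR(inner→interface) = 114 − 4250×0.009892

T ≈ 72 °C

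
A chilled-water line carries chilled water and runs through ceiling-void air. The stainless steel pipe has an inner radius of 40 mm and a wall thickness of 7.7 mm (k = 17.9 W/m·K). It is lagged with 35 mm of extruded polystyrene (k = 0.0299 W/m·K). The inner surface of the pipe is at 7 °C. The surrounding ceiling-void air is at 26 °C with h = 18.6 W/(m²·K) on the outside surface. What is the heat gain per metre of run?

q′ ≈ 6.26 W/m

Cylindrical conduction, so R = ln(r₂/r₁)/(2πkL) per layer, in series:
R_stainless steel pipe wall = ln(47.7/40)/(2π×17.9×1) = 0.001565 K/W
R_extruded polystyrene = ln(82.7/47.7)/(2π×0.0299×1) = 2.929 K/W
R_outer film = 1/(h_o·2πr_oL) = 1/(18.6×2π×0.0827×1) = 0.1035 K/W
R_total = 3.034 K/W
Q = ΔT/R_total = 19/3.034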